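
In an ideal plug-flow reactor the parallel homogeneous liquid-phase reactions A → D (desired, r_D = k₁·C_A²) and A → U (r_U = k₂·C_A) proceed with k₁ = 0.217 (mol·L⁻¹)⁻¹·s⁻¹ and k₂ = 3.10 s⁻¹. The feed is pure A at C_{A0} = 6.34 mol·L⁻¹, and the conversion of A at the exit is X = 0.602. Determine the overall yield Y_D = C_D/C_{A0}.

0.141

C_A = C_{A0}(1−X) = 2.523 mol·L⁻¹.
Along a PFR/batch, dC_U/dC_A = −r_U/(r_D+r_U) = −k₂/(k₂+k₁·C_A).
Integrating from C_{A0} to C_A: C_U = (3.10/0.217)·ln[(3.10+0.217·6.34)/(3.10+0.217·2.52)] = 14.29·ln(4.476/3.648) = 2.923 mol·L⁻¹.
Then C_D = (C_{A0}−C_A) − C_U = 3.817 − 2.923 = 0.8935 mol·L⁻¹.
Y_D = C_D/C_{A0} = 0.8935/6.34 = 0.141.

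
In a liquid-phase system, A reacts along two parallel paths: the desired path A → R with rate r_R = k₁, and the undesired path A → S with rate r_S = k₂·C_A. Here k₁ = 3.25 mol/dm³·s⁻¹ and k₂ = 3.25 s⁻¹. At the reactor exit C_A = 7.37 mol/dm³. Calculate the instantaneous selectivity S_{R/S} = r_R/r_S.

0.136

S_{R/S} = r_R/r_S = (k₁)/(k₂·C_A) = (k₁/k₂)·C_A⁻¹.
= (3.25) / (3.25×7.370) = 3.250/23.95 = 0.136.
The undesired path is higher order in A, so low C_A (CSTR or dilute feed) favours R.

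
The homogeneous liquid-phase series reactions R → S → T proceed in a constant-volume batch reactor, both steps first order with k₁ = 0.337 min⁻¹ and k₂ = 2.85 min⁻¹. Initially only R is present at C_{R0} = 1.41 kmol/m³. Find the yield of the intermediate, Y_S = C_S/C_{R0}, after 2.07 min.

0.0664

For first-order series with pure R initially, C_S(t) = k₁C_{R0}/(k₂−k₁)·(e^(−k₁t) − e^(−k₂t)).
e^(−k₁t) = e^(−0.337×2.07) = e^(−0.6976) = 0.4978; e^(−k₂t) = e^(−5.899) = 0.002741.
C_S = 0.337×1.41/(2.85−0.337) × (0.4978−0.002741) = 0.1891×0.4950 = 0.09361 kmol/m³.
Y_S = C_S/C_{R0} = 0.09361/1.41 = 0.0664.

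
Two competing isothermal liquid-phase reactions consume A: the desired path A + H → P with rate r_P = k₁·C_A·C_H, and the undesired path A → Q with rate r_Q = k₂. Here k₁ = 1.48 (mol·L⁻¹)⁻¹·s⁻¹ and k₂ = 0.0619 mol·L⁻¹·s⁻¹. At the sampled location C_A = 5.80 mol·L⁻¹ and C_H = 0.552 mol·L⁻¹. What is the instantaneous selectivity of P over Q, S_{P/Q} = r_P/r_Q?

S_{P/Q} = r_P/r_Q = (k₁·C_A·C_H)/(k₂) = (k₁/k₂)·C_A·C_H.
= (1.48×5.800×0.5520) / (0.0619) = 4.738/0.06190 = 76.5.
Since the desired path is higher order in A, keeping C_A high (PFR or concentrated feed) favours P.

76.5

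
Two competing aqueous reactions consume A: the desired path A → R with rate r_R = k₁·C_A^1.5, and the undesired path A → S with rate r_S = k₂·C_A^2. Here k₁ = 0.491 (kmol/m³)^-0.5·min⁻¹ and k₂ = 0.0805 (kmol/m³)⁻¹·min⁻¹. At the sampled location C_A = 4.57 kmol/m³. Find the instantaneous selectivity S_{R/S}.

S_{R/S} = r_R/r_S = (k₁·C_A^1.5)/(k₂·C_A^2) = (k₁/k₂)·C_A^-0.5.
= (0.491×4.570^1.5) / (0.0805×4.570^2) = 4.797/1.681 = 2.85.

2.85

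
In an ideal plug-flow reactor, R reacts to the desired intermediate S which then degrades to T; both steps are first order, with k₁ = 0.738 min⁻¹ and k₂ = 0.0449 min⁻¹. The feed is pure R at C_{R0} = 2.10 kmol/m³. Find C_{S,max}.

Evaluating C_S at τ_opt = ln(k₂/k₁)/(k₂−k₁) gives C_{S,max}/C_{R0} = (k₁/k₂)^[k₂/(k₂−k₁)].
= (0.738/0.0449)^(0.0449/(0.0449−0.738)) = (16.44)^(-0.06478) = 0.8341.
C_{S,max} = 0.8341×2.10 = 1.75 kmol/m³.

1.75 kmol/m³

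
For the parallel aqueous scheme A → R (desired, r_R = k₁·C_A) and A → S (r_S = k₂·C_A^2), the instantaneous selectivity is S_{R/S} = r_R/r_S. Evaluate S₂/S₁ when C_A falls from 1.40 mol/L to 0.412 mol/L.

3.40

S_{R/S} = (k₁/k₂)·C_A⁻¹, so S₂/S₁ = (C_{A,2}/C_{A,1})⁻¹.
= 1.40/0.412 = 3.40.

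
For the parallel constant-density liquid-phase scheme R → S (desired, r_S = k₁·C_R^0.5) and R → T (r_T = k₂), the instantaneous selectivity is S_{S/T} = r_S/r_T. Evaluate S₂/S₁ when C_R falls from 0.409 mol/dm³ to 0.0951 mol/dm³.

0.482

S_{S/T} = (k₁/k₂)·C_R^0.5, so S₂/S₁ = (C_{R,2}/C_{R,1})^0.5.
= (0.0951/0.409)^0.5 = (0.2325)^0.5 = 0.482.
Selectivity toward S falls as C_R falls — high-concentration operation is favoured.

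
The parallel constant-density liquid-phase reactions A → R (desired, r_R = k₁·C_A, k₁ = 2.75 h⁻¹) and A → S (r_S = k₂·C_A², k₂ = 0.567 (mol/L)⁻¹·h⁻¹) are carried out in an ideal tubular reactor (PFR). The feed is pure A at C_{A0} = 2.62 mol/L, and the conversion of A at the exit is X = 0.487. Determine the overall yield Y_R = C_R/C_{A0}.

0.347

C_A = C_{A0}(1−X) = 1.344 mol/L.
Along a PFR/batch, dC_R/dC_A = −r_R/(r_R+r_S) = −k₁/(k₁+k₂·C_A).
Integrating from C_{A0} to C_A: C_R = (2.75/0.567)·ln[(2.75+0.567·2.62)/(2.75+0.567·1.34)] = 4.850·ln(4.236/3.512) = 0.9084 mol/L.
Y_R = C_R/C_{A0} = 0.9084/2.62 = 0.347.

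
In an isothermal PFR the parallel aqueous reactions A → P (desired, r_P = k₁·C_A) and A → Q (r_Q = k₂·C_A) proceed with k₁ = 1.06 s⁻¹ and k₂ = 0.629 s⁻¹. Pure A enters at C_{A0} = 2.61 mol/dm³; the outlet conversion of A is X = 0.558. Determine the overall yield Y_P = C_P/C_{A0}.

0.350

C_A = C_{A0}(1−X) = 1.154 mol/dm³.
Both paths are first order in A, so the instantaneous fraction to P is constant: dC_P/d(−C_A) = k₁/(k₁+k₂) = 0.6276.
C_P = 0.6276·(C_{A0}−C_A) = 0.6276×1.456 = 0.914 mol/dm³.
Y_P = C_P/C_{A0} = 0.9140/2.61 = 0.350.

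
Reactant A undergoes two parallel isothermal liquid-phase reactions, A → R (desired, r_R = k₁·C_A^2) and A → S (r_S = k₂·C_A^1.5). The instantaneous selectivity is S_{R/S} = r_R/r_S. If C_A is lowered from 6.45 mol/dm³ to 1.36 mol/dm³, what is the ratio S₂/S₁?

0.459

S_{R/S} = (k₁/k₂)·C_A^0.5, so S₂/S₁ = (C_{A,2}/C_{A,1})^0.5.
= (1.36/6.45)^0.5 = (0.2109)^0.5 = 0.459.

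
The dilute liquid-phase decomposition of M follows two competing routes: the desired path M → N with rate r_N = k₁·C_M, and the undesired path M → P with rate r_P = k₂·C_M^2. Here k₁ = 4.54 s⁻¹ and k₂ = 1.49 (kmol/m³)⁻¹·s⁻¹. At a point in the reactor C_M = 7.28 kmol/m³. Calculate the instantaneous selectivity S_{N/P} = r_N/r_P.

S_{N/P} = r_N/r_P = (k₁·C_M)/(k₂·C_M^2) = (k₁/k₂)·C_M⁻¹.
= (4.54×7.280) / (1.49×7.280^2) = 33.05/78.97 = 0.419.
The undesired path is higher order in M, so low C_M (CSTR or dilute feed) favours N.

0.419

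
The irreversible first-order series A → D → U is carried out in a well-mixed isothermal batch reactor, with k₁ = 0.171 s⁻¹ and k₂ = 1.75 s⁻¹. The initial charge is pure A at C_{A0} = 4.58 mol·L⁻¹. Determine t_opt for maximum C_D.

1.47 s

Setting dC_D/dt = 0 gives t_opt = ln(k₂/k₁)/(k₂−k₁).
= ln(1.75/0.171)/(1.75−0.171) = ln(10.23)/1.579 = 2.326/1.579 = 1.47 s.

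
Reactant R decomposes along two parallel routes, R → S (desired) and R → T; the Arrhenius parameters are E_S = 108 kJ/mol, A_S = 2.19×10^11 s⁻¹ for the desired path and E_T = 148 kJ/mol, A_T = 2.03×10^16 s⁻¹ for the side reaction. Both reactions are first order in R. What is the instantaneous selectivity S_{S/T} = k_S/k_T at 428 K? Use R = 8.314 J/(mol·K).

0.822

With equal orders, S_{S/T} = k_S/k_T = (A_S/A_T)·exp[(E_T−E_S)/(RT)].
(E_T−E_S)/(RT) = (148−108)×10³/(8.314×428) = 40000/3558 = 11.24.
k_S/k_T = (2.19×10^11/2.03×10^16)·exp(11.24) = 1.079×10^-5 × 76194 = 0.822.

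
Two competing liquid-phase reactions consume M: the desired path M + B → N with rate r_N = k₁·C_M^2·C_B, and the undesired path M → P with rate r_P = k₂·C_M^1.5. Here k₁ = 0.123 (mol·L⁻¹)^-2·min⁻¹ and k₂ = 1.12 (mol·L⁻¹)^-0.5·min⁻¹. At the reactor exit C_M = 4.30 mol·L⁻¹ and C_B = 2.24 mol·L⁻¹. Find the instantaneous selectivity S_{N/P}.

0.510

S_{N/P} = r_N/r_P = (k₁·C_M^2·C_B)/(k₂·C_M^1.5) = (k₁/k₂)·C_M^0.5·C_B.
= (0.123×4.300^2×2.240) / (1.12×4.300^1.5) = 5.094/9.987 = 0.510.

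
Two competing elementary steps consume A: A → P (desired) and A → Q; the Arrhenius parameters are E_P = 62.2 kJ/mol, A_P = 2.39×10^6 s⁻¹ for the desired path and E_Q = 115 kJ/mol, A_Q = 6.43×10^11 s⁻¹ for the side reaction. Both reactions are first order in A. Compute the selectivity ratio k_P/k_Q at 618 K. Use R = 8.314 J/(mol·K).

k_P/k_Q = (A_P/A_Q)·exp[−(E_P−E_Q)/(RT)] = (A_P/A_Q)·exp[(E_Q−E_P)/(RT)].
(E_Q−E_P)/(RT) = (115−62.2)×10³/(8.314×618) = 52800/5138 = 10.28.
k_P/k_Q = (2.39×10^6/6.43×10^11)·exp(10.28) = 3.717×10^-6 × 29035 = 0.108.

0.108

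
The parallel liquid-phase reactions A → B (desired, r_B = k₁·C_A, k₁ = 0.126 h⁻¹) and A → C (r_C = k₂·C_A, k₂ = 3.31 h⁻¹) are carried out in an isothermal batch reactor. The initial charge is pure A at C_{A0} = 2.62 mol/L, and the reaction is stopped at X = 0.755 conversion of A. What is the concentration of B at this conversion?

0.0725 mol/L

C_A = C_{A0}(1−X) = 0.6419 mol/L.
Both paths are first order in A, so the instantaneous fraction to B is constant: dC_B/d(−C_A) = k₁/(k₁+k₂) = 0.03667.
C_B = 0.03667·(C_{A0}−C_A) = 0.03667×1.978 = 0.0725 mol/L.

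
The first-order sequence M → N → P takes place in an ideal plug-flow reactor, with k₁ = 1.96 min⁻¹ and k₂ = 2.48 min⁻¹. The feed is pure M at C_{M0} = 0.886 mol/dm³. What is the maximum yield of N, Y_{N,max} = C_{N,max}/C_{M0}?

0.326

For a first-order series the maximum intermediate yield is C_{N,max}/C_{M0} = (k₁/k₂)^[k₂/(k₂−k₁)].
= (1.96/2.48)^(2.48/(2.48−1.96)) = (0.7903)^(4.769) = 0.3255.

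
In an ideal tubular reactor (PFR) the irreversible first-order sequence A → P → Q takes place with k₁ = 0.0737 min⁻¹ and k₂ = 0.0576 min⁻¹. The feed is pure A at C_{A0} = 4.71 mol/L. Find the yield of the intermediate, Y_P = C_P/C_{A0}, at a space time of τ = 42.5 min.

For first-order series with pure A initially, C_P(τ) = k₁C_{A0}/(k₂−k₁)·(e^(−k₁τ) − e^(−k₂τ)).
e^(−k₁τ) = e^(−0.0737×42.5) = e^(−3.132) = 0.04362; e^(−k₂τ) = e^(−2.448) = 0.08647.
C_P = 0.0737×4.71/(0.0576−0.0737) × (0.04362−0.08647) = (-21.56)×(-0.04285) = 0.9238 mol/L.
Y_P = C_P/C_{A0} = 0.9238/4.71 = 0.196.

0.196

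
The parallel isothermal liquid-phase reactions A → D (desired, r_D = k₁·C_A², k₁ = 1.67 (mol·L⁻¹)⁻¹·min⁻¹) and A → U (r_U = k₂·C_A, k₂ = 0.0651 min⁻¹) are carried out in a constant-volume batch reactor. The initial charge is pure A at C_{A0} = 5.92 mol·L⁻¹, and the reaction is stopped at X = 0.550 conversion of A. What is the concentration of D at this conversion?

C_A = C_{A0}(1−X) = 2.664 mol·L⁻¹.
Along a PFR/batch, dC_U/dC_A = −r_U/(r_D+r_U) = −k₂/(k₂+k₁·C_A).
Integrating from C_{A0} to C_A: C_U = (0.0651/1.67)·ln[(0.0651+1.67·5.92)/(0.0651+1.67·2.66)] = 0.03898·ln(9.951/4.514) = 0.03082 mol·L⁻¹.
Then C_D = (C_{A0}−C_A) − C_U = 3.256 − 0.03082 = 3.225 mol·L⁻¹.

3.23 mol·L⁻¹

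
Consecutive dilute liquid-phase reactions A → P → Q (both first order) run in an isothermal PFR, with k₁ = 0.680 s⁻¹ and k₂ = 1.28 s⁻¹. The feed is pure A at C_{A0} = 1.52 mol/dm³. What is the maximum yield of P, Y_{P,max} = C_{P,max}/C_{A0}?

At the optimum, C_{P,max}/C_{A0} = (k₁/k₂)^[k₂/(k₂−k₁)].
= (0.680/1.28)^(1.28/(1.28−0.680)) = (0.5312)^(2.133) = 0.2594.

0.259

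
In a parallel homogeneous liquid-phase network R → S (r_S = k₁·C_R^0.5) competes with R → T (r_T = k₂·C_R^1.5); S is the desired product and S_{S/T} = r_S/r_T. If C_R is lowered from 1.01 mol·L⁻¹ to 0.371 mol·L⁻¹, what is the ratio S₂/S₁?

2.72

S_{S/T} = (k₁/k₂)·C_R⁻¹, so S₂/S₁ = (C_{R,2}/C_{R,1})⁻¹.
= 1.01/0.371 = 2.72.
Selectivity toward S rises as C_R falls — low-concentration operation is favoured.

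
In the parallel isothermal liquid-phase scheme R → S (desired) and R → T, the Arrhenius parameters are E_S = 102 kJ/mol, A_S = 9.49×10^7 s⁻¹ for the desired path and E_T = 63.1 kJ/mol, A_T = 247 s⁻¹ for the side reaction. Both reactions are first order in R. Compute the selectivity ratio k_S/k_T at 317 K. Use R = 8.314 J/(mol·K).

0.149

With equal orders, S_{S/T} = k_S/k_T = (A_S/A_T)·exp[(E_T−E_S)/(RT)].
(E_T−E_S)/(RT) = (63.1−102)×10³/(8.314×317) = -38900/2636 = -14.76.
k_S/k_T = (9.49×10^7/247)·exp(-14.76) = 3.842×10^5 × 3.890×10^-7 = 0.149.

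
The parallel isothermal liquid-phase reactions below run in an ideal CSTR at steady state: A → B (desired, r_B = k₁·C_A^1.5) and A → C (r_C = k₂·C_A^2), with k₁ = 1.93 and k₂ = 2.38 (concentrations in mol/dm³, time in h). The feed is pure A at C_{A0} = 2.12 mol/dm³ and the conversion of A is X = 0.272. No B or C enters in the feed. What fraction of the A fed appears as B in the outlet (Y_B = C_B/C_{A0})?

0.107

Exit C_A = C_{A0}(1−X) = 2.12×0.728 = 1.543 mol/dm³.
In a CSTR the entire volume is at exit conditions, so r_B = 1.93×1.543^1.5 = 3.700 and r_C = 2.38×1.543^2 = 5.669.
Fraction of consumed A going to B: r_B/(r_B+r_C) = 0.3949.
C_B = 0.3949·C_{A0}·X = 0.3949×2.12×0.272 = 0.228 mol/dm³; Y_B = C_B/C_{A0} = 0.107.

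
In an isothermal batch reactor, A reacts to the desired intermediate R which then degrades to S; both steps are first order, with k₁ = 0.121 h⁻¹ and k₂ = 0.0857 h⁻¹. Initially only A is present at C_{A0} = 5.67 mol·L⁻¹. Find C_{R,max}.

2.45 mol·L⁻¹

At the optimum, C_{R,max}/C_{A0} = (k₁/k₂)^[k₂/(k₂−k₁)].
= (0.121/0.0857)^(0.0857/(0.0857−0.121)) = (1.412)^(-2.428) = 0.4328.
C_{R,max} = 0.4328×5.67 = 2.45 mol·L⁻¹.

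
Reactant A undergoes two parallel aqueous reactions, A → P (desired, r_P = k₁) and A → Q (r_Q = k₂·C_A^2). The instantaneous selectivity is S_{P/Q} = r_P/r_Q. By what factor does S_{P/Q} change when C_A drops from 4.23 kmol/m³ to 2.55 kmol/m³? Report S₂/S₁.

S_{P/Q} = (k₁/k₂)·C_A^-2, so S₂/S₁ = (C_{A,2}/C_{A,1})^-2.
= (2.55/4.23)^(-2) = (0.6028)^(-2) = 2.75.
Selectivity toward P rises as C_A falls — low-concentration operation is favoured.

2.75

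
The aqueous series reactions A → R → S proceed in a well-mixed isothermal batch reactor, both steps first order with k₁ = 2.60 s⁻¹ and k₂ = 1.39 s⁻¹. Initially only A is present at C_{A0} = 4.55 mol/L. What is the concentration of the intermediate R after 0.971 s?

The intermediate concentration in a first-order A→B→C sequence is C_R = k₁C_{A0}(e^(−k₁t) − e^(−k₂t))/(k₂−k₁).
e^(−k₁t) = e^(−2.60×0.971) = e^(−2.525) = 0.08009; e^(−k₂t) = e^(−1.350) = 0.2593.
C_R = 2.60×4.55/(1.39−2.60) × (0.08009−0.2593) = (-9.777)×(-0.1792) = 1.752 mol/L.

1.75 mol/L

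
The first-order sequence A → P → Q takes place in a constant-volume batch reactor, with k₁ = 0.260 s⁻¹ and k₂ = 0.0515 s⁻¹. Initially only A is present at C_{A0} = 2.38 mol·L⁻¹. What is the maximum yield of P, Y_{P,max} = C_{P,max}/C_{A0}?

Evaluating C_P at t_opt = ln(k₂/k₁)/(k₂−k₁) gives C_{P,max}/C_{A0} = (k₁/k₂)^[k₂/(k₂−k₁)].
= (0.260/0.0515)^(0.0515/(0.0515−0.260)) = (5.049)^(-0.2470) = 0.6704.

0.670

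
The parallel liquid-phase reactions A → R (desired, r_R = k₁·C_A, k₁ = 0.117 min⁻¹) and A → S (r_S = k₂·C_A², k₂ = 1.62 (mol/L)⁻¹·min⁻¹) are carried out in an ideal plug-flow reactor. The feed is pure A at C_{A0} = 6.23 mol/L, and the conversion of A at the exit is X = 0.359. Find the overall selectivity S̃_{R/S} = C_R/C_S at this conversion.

0.0144

C_A = C_{A0}(1−X) = 3.993 mol/L.
Along a PFR/batch, dC_R/dC_A = −r_R/(r_R+r_S) = −k₁/(k₁+k₂·C_A).
Integrating from C_{A0} to C_A: C_R = (0.117/1.62)·ln[(0.117+1.62·6.23)/(0.117+1.62·3.99)] = 0.07222·ln(10.21/6.586) = 0.03166 mol/L.
C_S = (C_{A0}−C_A)−C_R = 2.205 mol/L; S̃_{R/S} = 0.03166/2.205 = 0.0144.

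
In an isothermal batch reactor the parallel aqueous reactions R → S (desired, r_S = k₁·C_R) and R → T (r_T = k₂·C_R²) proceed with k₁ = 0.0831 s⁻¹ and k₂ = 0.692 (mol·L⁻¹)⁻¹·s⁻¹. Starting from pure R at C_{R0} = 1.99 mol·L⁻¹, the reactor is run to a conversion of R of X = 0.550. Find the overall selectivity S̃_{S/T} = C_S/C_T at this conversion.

0.0872

C_R = C_{R0}(1−X) = 0.8955 mol·L⁻¹.
Along a PFR/batch, dC_S/dC_R = −r_S/(r_S+r_T) = −k₁/(k₁+k₂·C_R).
Integrating from C_{R0} to C_R: C_S = (0.0831/0.692)·ln[(0.0831+0.692·1.99)/(0.0831+0.692·0.895)] = 0.1201·ln(1.460/0.7028) = 0.08781 mol·L⁻¹.
C_T = (C_{R0}−C_R)−C_S = 1.007 mol·L⁻¹; S̃_{S/T} = 0.08781/1.007 = 0.0872.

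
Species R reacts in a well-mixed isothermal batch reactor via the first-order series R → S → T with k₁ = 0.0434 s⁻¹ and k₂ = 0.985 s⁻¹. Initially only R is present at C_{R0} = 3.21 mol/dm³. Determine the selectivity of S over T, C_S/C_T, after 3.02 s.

0.449

Solving the coupled first-order balances gives C_S(t) = [k₁/(k₂−k₁)]·C_{R0}·(e^(−k₁t) − e^(−k₂t)).
e^(−k₁t) = e^(−0.0434×3.02) = e^(−0.1311) = 0.8772; e^(−k₂t) = e^(−2.975) = 0.05106.
C_S = 0.0434×3.21/(0.985−0.0434) × (0.8772−0.05106) = 0.1480×0.8261 = 0.1222 mol/dm³.
C_R = C_{R0}e^(−k₁t) = 2.816 mol/dm³, so C_T = C_{R0}−C_R−C_S = 0.2721 mol/dm³; C_S/C_T = 0.449.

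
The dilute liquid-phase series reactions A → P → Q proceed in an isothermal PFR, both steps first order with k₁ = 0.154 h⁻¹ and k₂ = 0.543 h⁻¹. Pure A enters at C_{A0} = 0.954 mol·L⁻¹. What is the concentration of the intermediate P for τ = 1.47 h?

Solving the coupled first-order balances gives C_P(τ) = [k₁/(k₂−k₁)]·C_{A0}·(e^(−k₁τ) − e^(−k₂τ)).
e^(−k₁τ) = e^(−0.154×1.47) = e^(−0.2264) = 0.7974; e^(−k₂τ) = e^(−0.7982) = 0.4501.
C_P = 0.154×0.954/(0.543−0.154) × (0.7974−0.4501) = 0.3777×0.3473 = 0.1312 mol·L⁻¹.

0.131 mol·L⁻¹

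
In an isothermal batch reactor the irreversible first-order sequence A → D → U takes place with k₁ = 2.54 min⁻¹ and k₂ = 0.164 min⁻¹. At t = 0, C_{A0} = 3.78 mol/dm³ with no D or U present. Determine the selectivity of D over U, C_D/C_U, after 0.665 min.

14.0

For first-order series with pure A initially, C_D(t) = k₁C_{A0}/(k₂−k₁)·(e^(−k₁t) − e^(−k₂t)).
e^(−k₁t) = e^(−2.54×0.665) = e^(−1.689) = 0.1847; e^(−k₂t) = e^(−0.1091) = 0.8967.
C_D = 2.54×3.78/(0.164−2.54) × (0.1847−0.8967) = (-4.041)×(-0.7120) = 2.877 mol/dm³.
C_A = C_{A0}e^(−k₁t) = 0.6981 mol/dm³, so C_U = C_{A0}−C_A−C_D = 0.2048 mol/dm³; C_D/C_U = 14.0.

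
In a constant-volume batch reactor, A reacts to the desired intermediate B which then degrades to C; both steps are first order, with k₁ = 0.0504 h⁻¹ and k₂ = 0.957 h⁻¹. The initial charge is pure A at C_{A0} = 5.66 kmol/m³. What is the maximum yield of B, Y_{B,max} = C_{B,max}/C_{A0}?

For a first-order series the maximum intermediate yield is C_{B,max}/C_{A0} = (k₁/k₂)^[k₂/(k₂−k₁)].
= (0.0504/0.957)^(0.957/(0.957−0.0504)) = (0.05266)^(1.056) = 0.04471.

0.0447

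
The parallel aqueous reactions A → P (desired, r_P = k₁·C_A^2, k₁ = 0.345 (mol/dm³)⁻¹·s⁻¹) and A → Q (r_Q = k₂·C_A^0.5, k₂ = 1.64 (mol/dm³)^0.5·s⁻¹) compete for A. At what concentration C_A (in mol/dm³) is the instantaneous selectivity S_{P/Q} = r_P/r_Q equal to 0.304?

1.28 mol/dm³

S_{P/Q} = (k₁/k₂)·C_A^1.5 ⇒ C_A = (S·k₂/k₁)^(1/1.5).
= (0.304×1.64/0.345)^(0.6667) = (1.445)^(0.6667) = 1.28 mol/dm³.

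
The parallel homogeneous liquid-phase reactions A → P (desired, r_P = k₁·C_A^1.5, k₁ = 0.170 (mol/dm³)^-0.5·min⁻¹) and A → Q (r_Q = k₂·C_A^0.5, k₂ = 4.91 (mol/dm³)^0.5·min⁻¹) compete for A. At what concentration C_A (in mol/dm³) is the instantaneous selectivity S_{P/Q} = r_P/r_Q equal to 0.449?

S_{P/Q} = (k₁/k₂)·C_A ⇒ C_A = S·k₂/k₁.
= 0.449×4.91/0.170 = 13.0 mol/dm³.

13.0 mol/dm³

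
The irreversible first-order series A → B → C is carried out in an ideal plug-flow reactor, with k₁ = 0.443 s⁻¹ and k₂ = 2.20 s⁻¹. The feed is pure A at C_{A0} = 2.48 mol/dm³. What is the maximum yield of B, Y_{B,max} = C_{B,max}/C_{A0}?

0.134

At the optimum, C_{B,max}/C_{A0} = (k₁/k₂)^[k₂/(k₂−k₁)].
= (0.443/2.20)^(2.20/(2.20−0.443)) = (0.2014)^(1.252) = 0.1344.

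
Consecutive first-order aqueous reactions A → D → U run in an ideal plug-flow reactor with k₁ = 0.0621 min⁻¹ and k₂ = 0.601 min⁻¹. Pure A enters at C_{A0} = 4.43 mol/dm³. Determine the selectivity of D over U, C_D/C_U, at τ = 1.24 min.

The intermediate concentration in a first-order A→B→C sequence is C_D = k₁C_{A0}(e^(−k₁τ) − e^(−k₂τ))/(k₂−k₁).
e^(−k₁τ) = e^(−0.0621×1.24) = e^(−0.07700) = 0.9259; e^(−k₂τ) = e^(−0.7452) = 0.4746.
C_D = 0.0621×4.43/(0.601−0.0621) × (0.9259−0.4746) = 0.5105×0.4513 = 0.2304 mol/dm³.
C_A = C_{A0}e^(−k₁τ) = 4.102 mol/dm³, so C_U = C_{A0}−C_A−C_D = 0.09796 mol/dm³; C_D/C_U = 2.35.

2.35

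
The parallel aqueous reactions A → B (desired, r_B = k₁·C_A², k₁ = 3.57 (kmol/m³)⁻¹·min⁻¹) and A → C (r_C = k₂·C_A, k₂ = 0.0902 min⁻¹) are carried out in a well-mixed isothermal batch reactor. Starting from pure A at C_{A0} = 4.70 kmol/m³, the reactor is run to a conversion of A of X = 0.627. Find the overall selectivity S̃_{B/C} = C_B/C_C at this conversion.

118

C_A = C_{A0}(1−X) = 1.753 kmol/m³.
Along a PFR/batch, dC_C/dC_A = −r_C/(r_B+r_C) = −k₂/(k₂+k₁·C_A).
Integrating from C_{A0} to C_A: C_C = (0.0902/3.57)·ln[(0.0902+3.57·4.70)/(0.0902+3.57·1.75)] = 0.02527·ln(16.87/6.349) = 0.02469 kmol/m³.
Then C_B = (C_{A0}−C_A) − C_C = 2.947 − 0.02469 = 2.922 kmol/m³.
S̃_{B/C} = C_B/C_C = 2.922/0.02469 = 118.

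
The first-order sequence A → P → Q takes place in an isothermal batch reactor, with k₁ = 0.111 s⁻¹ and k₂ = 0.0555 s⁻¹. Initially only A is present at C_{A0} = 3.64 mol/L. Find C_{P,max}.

1.82 mol/L

At the optimum, C_{P,max}/C_{A0} = (k₁/k₂)^[k₂/(k₂−k₁)].
= (0.111/0.0555)^(0.0555/(0.0555−0.111)) = (2.000)^(-1.000) = 0.5000.
C_{P,max} = 0.5000×3.64 = 1.82 mol/L.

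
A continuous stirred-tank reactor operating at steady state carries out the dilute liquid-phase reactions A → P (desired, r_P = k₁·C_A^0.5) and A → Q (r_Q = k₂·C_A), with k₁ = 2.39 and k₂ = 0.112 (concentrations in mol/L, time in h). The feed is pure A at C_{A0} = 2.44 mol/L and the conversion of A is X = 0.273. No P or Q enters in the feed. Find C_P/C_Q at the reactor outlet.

16.0

Exit C_A = C_{A0}(1−X) = 2.44×0.727 = 1.774 mol/L.
A CSTR operates uniformly at the exit composition, giving r_P = 3.183 and r_Q = 0.1987 (each k·C_A^n at C_A = 1.774).
Overall selectivity = C_P/C_Q = r_Pτ/(r_Qτ) = r_P/r_Q = 16.0.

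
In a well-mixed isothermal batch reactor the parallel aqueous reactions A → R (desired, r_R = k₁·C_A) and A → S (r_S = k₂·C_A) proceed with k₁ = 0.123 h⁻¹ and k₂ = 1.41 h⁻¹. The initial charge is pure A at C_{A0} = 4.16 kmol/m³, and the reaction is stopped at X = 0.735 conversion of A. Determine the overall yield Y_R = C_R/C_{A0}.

0.0590

C_A = C_{A0}(1−X) = 1.102 kmol/m³.
Both paths are first order in A, so the instantaneous fraction to R is constant: dC_R/d(−C_A) = k₁/(k₁+k₂) = 0.08023.
C_R = 0.08023·(C_{A0}−C_A) = 0.08023×3.058 = 0.245 kmol/m³.
Y_R = C_R/C_{A0} = 0.2453/4.16 = 0.0590.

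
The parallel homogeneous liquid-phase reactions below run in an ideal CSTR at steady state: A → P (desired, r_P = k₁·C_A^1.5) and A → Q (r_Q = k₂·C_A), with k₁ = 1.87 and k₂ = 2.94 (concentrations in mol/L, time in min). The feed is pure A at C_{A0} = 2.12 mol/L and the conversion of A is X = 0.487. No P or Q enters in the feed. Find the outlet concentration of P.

Exit C_A = C_{A0}(1−X) = 2.12×0.513 = 1.088 mol/L.
A CSTR operates uniformly at the exit composition, giving r_P = 2.121 and r_Q = 3.197 (each k·C_A^n at C_A = 1.088).
Fraction of consumed A going to P: r_P/(r_P+r_Q) = 0.3988.
C_P = 0.3988·C_{A0}·X = 0.3988×2.12×0.487 = 0.412 mol/L.

0.412 mol/L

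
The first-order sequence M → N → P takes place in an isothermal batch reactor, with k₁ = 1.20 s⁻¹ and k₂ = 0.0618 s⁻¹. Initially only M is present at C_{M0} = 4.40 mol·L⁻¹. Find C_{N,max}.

3.75 mol·L⁻¹

At the optimum, C_{N,max}/C_{M0} = (k₁/k₂)^[k₂/(k₂−k₁)].
= (1.20/0.0618)^(0.0618/(0.0618−1.20)) = (19.42)^(-0.05430) = 0.8512.
C_{N,max} = 0.8512×4.40 = 3.75 mol·L⁻¹.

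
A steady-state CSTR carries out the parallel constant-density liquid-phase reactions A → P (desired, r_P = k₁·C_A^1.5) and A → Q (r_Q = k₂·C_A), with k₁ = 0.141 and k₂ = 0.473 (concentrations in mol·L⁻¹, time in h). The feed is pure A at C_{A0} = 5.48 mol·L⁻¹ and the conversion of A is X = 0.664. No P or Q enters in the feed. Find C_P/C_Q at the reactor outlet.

Exit C_A = C_{A0}(1−X) = 5.48×0.336 = 1.841 mol·L⁻¹.
In a CSTR the entire volume is at exit conditions, so r_P = 0.141×1.841^1.5 = 0.3523 and r_Q = 0.473×1.841 = 0.8709.
Overall selectivity = C_P/C_Q = r_Pτ/(r_Qτ) = r_P/r_Q = 0.404.

0.404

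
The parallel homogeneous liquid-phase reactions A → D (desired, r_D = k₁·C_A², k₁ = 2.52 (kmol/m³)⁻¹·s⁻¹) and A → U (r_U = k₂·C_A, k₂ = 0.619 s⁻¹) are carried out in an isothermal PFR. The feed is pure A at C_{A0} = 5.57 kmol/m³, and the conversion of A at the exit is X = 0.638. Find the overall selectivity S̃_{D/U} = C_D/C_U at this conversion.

C_A = C_{A0}(1−X) = 2.016 kmol/m³.
Along a PFR/batch, dC_U/dC_A = −r_U/(r_D+r_U) = −k₂/(k₂+k₁·C_A).
Integrating from C_{A0} to C_A: C_U = (0.619/2.52)·ln[(0.619+2.52·5.57)/(0.619+2.52·2.02)] = 0.2456·ln(14.66/5.700) = 0.2320 kmol/m³.
Then C_D = (C_{A0}−C_A) − C_U = 3.554 − 0.2320 = 3.322 kmol/m³.
S̃_{D/U} = C_D/C_U = 3.322/0.2320 = 14.3.

14.3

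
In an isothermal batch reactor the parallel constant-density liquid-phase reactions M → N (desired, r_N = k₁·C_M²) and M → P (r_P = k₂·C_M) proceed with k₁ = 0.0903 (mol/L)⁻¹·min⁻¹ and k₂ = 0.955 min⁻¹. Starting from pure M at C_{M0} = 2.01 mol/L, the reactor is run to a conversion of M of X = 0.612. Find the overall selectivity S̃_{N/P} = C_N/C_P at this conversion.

C_M = C_{M0}(1−X) = 0.7799 mol/L.
Along a PFR/batch, dC_P/dC_M = −r_P/(r_N+r_P) = −k₂/(k₂+k₁·C_M).
Integrating from C_{M0} to C_M: C_P = (0.955/0.0903)·ln[(0.955+0.0903·2.01)/(0.955+0.0903·0.780)] = 10.58·ln(1.137/1.025) = 1.088 mol/L.
Then C_N = (C_{M0}−C_M) − C_P = 1.230 − 1.088 = 0.1424 mol/L.
S̃_{N/P} = C_N/C_P = 0.1424/1.088 = 0.131.

0.131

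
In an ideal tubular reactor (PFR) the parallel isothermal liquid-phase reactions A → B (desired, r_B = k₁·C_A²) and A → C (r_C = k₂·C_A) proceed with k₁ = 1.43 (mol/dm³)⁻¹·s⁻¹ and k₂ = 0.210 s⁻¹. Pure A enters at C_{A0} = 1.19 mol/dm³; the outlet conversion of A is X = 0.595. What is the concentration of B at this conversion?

0.597 mol/dm³

C_A = C_{A0}(1−X) = 0.4819 mol/dm³.
Along a PFR/batch, dC_C/dC_A = −r_C/(r_B+r_C) = −k₂/(k₂+k₁·C_A).
Integrating from C_{A0} to C_A: C_C = (0.210/1.43)·ln[(0.210+1.43·1.19)/(0.210+1.43·0.482)] = 0.1469·ln(1.912/0.8992) = 0.1108 mol/dm³.
Then C_B = (C_{A0}−C_A) − C_C = 0.7080 − 0.1108 = 0.5973 mol/dm³.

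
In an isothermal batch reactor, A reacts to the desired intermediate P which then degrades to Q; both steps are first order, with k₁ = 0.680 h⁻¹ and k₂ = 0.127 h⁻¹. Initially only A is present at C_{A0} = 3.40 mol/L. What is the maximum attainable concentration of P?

Evaluating C_P at t_opt = ln(k₂/k₁)/(k₂−k₁) gives C_{P,max}/C_{A0} = (k₁/k₂)^[k₂/(k₂−k₁)].
= (0.680/0.127)^(0.127/(0.127−0.680)) = (5.354)^(-0.2297) = 0.6802.
C_{P,max} = 0.6802×3.40 = 2.31 mol/L.

2.31 mol/L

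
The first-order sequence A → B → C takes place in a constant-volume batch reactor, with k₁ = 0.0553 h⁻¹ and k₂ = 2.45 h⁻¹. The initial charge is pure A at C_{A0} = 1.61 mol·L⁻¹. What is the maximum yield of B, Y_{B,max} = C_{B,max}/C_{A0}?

Evaluating C_B at t_opt = ln(k₂/k₁)/(k₂−k₁) gives C_{B,max}/C_{A0} = (k₁/k₂)^[k₂/(k₂−k₁)].
= (0.0553/2.45)^(2.45/(2.45−0.0553)) = (0.02257)^(1.023) = 0.02068.

0.0207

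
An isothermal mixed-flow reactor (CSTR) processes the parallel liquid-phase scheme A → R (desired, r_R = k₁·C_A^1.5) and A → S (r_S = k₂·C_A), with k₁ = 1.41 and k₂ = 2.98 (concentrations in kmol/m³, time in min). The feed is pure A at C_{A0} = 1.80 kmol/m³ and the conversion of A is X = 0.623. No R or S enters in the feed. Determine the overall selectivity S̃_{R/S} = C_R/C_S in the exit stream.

Exit C_A = C_{A0}(1−X) = 1.80×0.377 = 0.6786 kmol/m³.
In a CSTR the entire volume is at exit conditions, so r_R = 1.41×0.6786^1.5 = 0.7882 and r_S = 2.98×0.6786 = 2.022.
Overall selectivity = C_R/C_S = r_Rτ/(r_Sτ) = r_R/r_S = 0.390.

0.390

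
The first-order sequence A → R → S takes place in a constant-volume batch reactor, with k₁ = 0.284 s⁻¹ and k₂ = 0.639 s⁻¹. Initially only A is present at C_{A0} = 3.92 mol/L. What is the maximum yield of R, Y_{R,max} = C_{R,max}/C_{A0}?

At the optimum, C_{R,max}/C_{A0} = (k₁/k₂)^[k₂/(k₂−k₁)].
= (0.284/0.639)^(0.639/(0.639−0.284)) = (0.4444)^(1.800) = 0.2323.

0.232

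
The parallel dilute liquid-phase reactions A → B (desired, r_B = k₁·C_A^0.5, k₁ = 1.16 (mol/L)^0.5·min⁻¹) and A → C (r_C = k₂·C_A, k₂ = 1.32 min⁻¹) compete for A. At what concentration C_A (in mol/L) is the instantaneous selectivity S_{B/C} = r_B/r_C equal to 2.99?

0.0864 mol/L

S_{B/C} = (k₁/k₂)·C_A^-0.5 ⇒ C_A = (S·k₂/k₁)^(-2).
= (2.99×1.32/1.16)^(-2) = (3.402)^(-2) = 0.0864 mol/L.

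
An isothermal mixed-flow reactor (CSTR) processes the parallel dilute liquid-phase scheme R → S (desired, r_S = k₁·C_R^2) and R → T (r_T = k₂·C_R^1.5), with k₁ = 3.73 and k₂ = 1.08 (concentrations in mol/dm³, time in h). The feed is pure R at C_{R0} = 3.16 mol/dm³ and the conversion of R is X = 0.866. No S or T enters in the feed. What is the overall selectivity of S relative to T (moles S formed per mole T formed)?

2.25

Exit C_R = C_{R0}(1−X) = 3.16×0.134 = 0.4234 mol/dm³.
Rates in a CSTR are evaluated at the outlet concentration: r_S = 3.73×0.4234^2 = 0.6688, r_T = 1.08×0.4234^1.5 = 0.2976.
Overall selectivity = C_S/C_T = r_Sτ/(r_Tτ) = r_S/r_T = 2.25.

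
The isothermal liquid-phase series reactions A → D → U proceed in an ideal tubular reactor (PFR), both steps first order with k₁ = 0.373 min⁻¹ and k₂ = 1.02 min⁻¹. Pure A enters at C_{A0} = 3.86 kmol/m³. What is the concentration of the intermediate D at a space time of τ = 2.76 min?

0.662 kmol/m³

Solving the coupled first-order balances gives C_D(τ) = [k₁/(k₂−k₁)]·C_{A0}·(e^(−k₁τ) − e^(−k₂τ)).
e^(−k₁τ) = e^(−0.373×2.76) = e^(−1.029) = 0.3572; e^(−k₂τ) = e^(−2.815) = 0.05989.
C_D = 0.373×3.86/(1.02−0.373) × (0.3572−0.05989) = 2.225×0.2973 = 0.6616 kmol/m³.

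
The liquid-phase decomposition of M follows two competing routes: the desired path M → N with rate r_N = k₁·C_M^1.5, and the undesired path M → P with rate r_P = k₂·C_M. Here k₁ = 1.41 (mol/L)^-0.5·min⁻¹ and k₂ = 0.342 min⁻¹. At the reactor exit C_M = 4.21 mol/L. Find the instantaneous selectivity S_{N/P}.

8.46

S_{N/P} = r_N/r_P = (k₁·C_M^1.5)/(k₂·C_M) = (k₁/k₂)·C_M^0.5.
= (1.41×4.210^1.5) / (0.342×4.210) = 12.18/1.440 = 8.46.
Since the desired path is higher order in M, keeping C_M high (PFR or concentrated feed) favours N.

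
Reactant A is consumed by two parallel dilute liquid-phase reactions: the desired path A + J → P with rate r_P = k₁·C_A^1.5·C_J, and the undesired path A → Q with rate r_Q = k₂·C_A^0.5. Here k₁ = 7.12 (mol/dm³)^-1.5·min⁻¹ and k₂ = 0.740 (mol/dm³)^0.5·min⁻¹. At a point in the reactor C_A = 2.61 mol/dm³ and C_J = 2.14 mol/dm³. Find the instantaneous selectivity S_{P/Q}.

S_{P/Q} = r_P/r_Q = (k₁·C_A^1.5·C_J)/(k₂·C_A^0.5) = (k₁/k₂)·C_A·C_J.
= (7.12×2.610^1.5×2.140) / (0.740×2.610^0.5) = 64.25/1.196 = 53.7.

53.7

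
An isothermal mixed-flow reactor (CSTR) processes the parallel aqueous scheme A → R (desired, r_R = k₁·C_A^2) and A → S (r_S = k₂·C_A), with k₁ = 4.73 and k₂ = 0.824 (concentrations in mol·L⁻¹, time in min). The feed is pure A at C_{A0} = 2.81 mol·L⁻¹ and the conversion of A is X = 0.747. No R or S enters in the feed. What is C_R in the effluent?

Exit C_A = C_{A0}(1−X) = 2.81×0.253 = 0.7109 mol·L⁻¹.
In a CSTR the entire volume is at exit conditions, so r_R = 4.73×0.7109^2 = 2.391 and r_S = 0.824×0.7109 = 0.5858.
Fraction of consumed A going to R: r_R/(r_R+r_S) = 0.8032.
C_R = 0.8032·C_{A0}·X = 0.8032×2.81×0.747 = 1.69 mol·L⁻¹.

1.69 mol·L⁻¹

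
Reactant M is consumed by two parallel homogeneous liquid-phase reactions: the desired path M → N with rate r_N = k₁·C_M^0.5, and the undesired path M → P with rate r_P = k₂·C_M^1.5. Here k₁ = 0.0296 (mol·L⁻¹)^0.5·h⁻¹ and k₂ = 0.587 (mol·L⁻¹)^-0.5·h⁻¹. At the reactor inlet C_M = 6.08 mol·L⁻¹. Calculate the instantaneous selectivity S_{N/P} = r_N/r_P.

0.00829

S_{N/P} = r_N/r_P = (k₁·C_M^0.5)/(k₂·C_M^1.5) = (k₁/k₂)·C_M⁻¹.
= (0.0296×6.080^0.5) / (0.587×6.080^1.5) = 0.07299/8.800 = 0.00829.
The undesired path is higher order in M, so low C_M (CSTR or dilute feed) favours N.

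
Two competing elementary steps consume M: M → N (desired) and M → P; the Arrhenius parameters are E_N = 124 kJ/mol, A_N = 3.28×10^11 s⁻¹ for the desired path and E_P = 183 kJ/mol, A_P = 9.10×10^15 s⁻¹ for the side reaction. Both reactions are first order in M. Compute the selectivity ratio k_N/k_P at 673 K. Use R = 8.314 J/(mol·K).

1.37

k_N/k_P = (A_N/A_P)·exp[−(E_N−E_P)/(RT)] = (A_N/A_P)·exp[(E_P−E_N)/(RT)].
(E_P−E_N)/(RT) = (183−124)×10³/(8.314×673) = 59000/5595 = 10.54.
k_N/k_P = (3.28×10^11/9.10×10^15)·exp(10.54) = 3.604×10^-5 × 37969 = 1.37.
Since E_N < E_P, lowering the temperature improves selectivity toward N.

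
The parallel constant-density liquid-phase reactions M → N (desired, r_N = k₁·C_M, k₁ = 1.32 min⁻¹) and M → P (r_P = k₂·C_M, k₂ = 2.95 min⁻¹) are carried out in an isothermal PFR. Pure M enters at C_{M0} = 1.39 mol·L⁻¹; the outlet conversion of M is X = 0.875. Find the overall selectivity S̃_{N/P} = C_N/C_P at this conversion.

0.447

C_M = C_{M0}(1−X) = 0.1737 mol·L⁻¹.
Both paths are first order in M, so the instantaneous fraction to N is constant: dC_N/d(−C_M) = k₁/(k₁+k₂) = 0.3091.
C_N = 0.3091·(C_{M0}−C_M) = 0.3091×1.216 = 0.376 mol·L⁻¹.
C_P = (C_{M0}−C_M)−C_N = 0.8403 mol·L⁻¹; S̃_{N/P} = 0.3760/0.8403 = 0.447.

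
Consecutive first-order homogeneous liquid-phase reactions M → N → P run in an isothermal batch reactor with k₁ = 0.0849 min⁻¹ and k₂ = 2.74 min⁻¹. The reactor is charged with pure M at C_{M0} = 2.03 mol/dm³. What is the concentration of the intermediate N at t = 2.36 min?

For first-order series with pure M initially, C_N(t) = k₁C_{M0}/(k₂−k₁)·(e^(−k₁t) − e^(−k₂t)).
e^(−k₁t) = e^(−0.0849×2.36) = e^(−0.2004) = 0.8184; e^(−k₂t) = e^(−6.466) = 0.001555.
C_N = 0.0849×2.03/(2.74−0.0849) × (0.8184−0.001555) = 0.06491×0.8169 = 0.05302 mol/dm³.

0.0530 mol/dm³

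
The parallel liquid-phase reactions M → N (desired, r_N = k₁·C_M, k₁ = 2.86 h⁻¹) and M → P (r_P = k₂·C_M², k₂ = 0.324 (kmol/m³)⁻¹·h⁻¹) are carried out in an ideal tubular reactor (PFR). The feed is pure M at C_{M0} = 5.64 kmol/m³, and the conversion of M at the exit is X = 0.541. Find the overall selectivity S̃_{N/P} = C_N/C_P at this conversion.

C_M = C_{M0}(1−X) = 2.589 kmol/m³.
Along a PFR/batch, dC_N/dC_M = −r_N/(r_N+r_P) = −k₁/(k₁+k₂·C_M).
Integrating from C_{M0} to C_M: C_N = (2.86/0.324)·ln[(2.86+0.324·5.64)/(2.86+0.324·2.59)] = 8.827·ln(4.687/3.699) = 2.091 kmol/m³.
C_P = (C_{M0}−C_M)−C_N = 0.9603 kmol/m³; S̃_{N/P} = 2.091/0.9603 = 2.18.

2.18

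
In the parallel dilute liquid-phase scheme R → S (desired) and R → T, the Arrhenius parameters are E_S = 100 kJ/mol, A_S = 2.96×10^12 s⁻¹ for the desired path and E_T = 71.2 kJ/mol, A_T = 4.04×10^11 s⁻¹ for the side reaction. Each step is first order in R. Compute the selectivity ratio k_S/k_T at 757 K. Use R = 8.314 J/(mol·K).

Since both paths have the same order in R, the concentration cancels and S_{S/T} = k_S/k_T = (A_S/A_T)·exp[(E_T−E_S)/(RT)].
(E_T−E_S)/(RT) = (71.2−100)×10³/(8.314×757) = -28800/6294 = -4.576.
k_S/k_T = (2.96×10^12/4.04×10^11)·exp(-4.576) = 7.327 × 0.01030 = 0.0754.

0.0754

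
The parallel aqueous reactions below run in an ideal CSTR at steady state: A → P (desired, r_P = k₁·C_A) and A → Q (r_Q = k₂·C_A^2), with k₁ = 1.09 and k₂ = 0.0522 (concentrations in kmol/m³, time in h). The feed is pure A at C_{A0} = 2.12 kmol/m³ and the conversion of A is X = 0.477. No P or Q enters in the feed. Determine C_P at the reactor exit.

0.960 kmol/m³

Exit C_A = C_{A0}(1−X) = 2.12×0.523 = 1.109 kmol/m³.
In a CSTR the entire volume is at exit conditions, so r_P = 1.09×1.109 = 1.209 and r_Q = 0.0522×1.109^2 = 0.06417.
Fraction of consumed A going to P: r_P/(r_P+r_Q) = 0.9496.
C_P = 0.9496·C_{A0}·X = 0.9496×2.12×0.477 = 0.960 kmol/m³.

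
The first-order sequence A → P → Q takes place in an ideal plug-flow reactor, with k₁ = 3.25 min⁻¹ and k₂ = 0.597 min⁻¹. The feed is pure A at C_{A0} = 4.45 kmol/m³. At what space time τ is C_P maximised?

For first-order series the maximum of C_P occurs at τ_opt = ln(k₂/k₁)/(k₂−k₁).
= ln(0.597/3.25)/(0.597−3.25) = ln(0.1837)/-2.653 = -1.694/-2.653 = 0.639 min.

0.639 min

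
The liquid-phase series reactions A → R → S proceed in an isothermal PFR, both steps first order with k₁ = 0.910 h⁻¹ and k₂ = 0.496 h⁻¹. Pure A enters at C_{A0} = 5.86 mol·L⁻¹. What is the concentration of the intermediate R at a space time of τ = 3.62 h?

1.66 mol·L⁻¹

The intermediate concentration in a first-order A→B→C sequence is C_R = k₁C_{A0}(e^(−k₁τ) − e^(−k₂τ))/(k₂−k₁).
e^(−k₁τ) = e^(−0.910×3.62) = e^(−3.294) = 0.03710; e^(−k₂τ) = e^(−1.796) = 0.1660.
C_R = 0.910×5.86/(0.496−0.910) × (0.03710−0.1660) = (-12.88)×(-0.1289) = 1.661 mol·L⁻¹.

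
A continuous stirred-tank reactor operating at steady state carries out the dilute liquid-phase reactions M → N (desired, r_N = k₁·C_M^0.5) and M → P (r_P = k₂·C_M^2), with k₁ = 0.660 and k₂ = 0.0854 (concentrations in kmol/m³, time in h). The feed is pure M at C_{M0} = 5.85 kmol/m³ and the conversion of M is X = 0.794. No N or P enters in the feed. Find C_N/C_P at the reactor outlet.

5.84

Exit C_M = C_{M0}(1−X) = 5.85×0.206 = 1.205 kmol/m³.
In a CSTR the entire volume is at exit conditions, so r_N = 0.660×1.205^0.5 = 0.7245 and r_P = 0.0854×1.205^2 = 0.1240.
Overall selectivity = C_N/C_P = r_Nτ/(r_Pτ) = r_N/r_P = 5.84.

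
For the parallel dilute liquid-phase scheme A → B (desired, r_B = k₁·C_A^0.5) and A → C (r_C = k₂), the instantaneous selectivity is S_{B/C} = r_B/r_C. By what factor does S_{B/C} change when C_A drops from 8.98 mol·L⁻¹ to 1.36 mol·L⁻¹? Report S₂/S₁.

0.389

S_{B/C} = (k₁/k₂)·C_A^0.5, so S₂/S₁ = (C_{A,2}/C_{A,1})^0.5.
= (1.36/8.98)^0.5 = (0.1514)^0.5 = 0.389.
Selectivity toward B falls as C_A falls — high-concentration operation is favoured.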